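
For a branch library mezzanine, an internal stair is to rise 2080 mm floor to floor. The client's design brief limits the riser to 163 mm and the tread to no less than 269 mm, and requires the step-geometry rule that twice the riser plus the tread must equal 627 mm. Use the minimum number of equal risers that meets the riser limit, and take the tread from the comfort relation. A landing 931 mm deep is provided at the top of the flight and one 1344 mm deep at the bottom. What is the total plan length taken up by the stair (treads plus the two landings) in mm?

2080 / 163 = 12.76, so 13 risers are needed.
R = 2080 ÷ 13 = 160 mm.
T = 627 − 2·160 = 307 mm, which satisfies the 269 mm minimum.
13 risers give 12 treads; going = 12 × 307 = 3684 mm.
Add landings: 3684 + 931 + 1344 = 5959 mm.

5959 mm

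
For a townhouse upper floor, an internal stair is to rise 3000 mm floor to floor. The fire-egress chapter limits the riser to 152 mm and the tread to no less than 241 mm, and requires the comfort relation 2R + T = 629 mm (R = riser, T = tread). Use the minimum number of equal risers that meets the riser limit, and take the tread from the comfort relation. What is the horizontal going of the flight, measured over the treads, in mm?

At most 152 each: 3000/152 = 19.74, giving 20 risers.
R = 3000 ÷ 20 = 150 mm.
From 2R + T = 629: T = 629 − 300 = 329 mm.
Treads = 20 − 1 = 19; going = 19 × 329 = 6251 mm.

6251 mm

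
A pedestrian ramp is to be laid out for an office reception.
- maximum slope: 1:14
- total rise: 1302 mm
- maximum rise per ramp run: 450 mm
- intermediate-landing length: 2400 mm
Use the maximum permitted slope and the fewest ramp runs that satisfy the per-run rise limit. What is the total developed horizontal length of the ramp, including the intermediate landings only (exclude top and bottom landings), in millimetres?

23028 mm

At most 450 each: 1302/450 = 2.89, giving 3 ramp runs. That means 2 intermediate landings.
Horizontal run for 1302 mm of rise at 1:14 is 1302 × 14 = 18228 mm.
Intermediate landings: 2 × 2400 = 4800 mm.
Total developed length = 18228 + 4800 = 23028 mm.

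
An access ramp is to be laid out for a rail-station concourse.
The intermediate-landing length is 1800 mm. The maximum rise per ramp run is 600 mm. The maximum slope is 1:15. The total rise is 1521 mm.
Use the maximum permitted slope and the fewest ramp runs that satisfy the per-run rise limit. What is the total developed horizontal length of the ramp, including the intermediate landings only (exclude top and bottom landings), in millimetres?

1521 / 600 = 2.535 → round up to 3 ramp runs. That means 2 intermediate landings.
Ramp run (horizontal) at 1:15: 1521 × 15 = 22815 mm.
Intermediate landings: 2 × 1800 = 3600 mm.
Developed length = 22815 + 3600 = 26415 mm.

26415 mm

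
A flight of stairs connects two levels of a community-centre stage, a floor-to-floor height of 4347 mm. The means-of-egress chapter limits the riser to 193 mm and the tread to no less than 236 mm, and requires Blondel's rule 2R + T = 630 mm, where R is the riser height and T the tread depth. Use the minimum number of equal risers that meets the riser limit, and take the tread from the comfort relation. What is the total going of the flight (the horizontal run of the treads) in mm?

5544 mm

At most 193 each: 4347/193 = 22.52, giving 23 risers.
R = 4347 ÷ 23 = 189 mm.
T = 630 − 2·189 = 252 mm, which satisfies the 236 mm minimum.
Going = (23 − 1) × 252 = 5544 mm.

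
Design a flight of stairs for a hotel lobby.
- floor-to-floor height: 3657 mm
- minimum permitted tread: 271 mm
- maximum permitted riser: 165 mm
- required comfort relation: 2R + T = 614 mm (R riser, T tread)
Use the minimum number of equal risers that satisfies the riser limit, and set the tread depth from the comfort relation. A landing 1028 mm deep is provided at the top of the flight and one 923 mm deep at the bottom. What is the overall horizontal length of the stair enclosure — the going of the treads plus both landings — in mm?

8463 mm

At most 165 each: 3657/165 = 22.16, giving 23 risers.
R = 3657 ÷ 23 = 159 mm.
From 2R + T = 614: T = 614 − 318 = 296 mm.
Going = (23 − 1) × 296 = 6512 mm.
Add landings: 6512 + 1028 + 923 = 8463 mm.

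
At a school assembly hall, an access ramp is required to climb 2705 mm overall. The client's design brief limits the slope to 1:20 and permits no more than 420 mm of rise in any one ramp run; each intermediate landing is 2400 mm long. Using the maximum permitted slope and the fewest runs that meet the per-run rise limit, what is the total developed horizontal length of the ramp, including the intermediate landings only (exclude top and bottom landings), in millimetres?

68500 mm

⌈2705/420⌉ = 7 ramp runs. That means 6 intermediate landings.
Ramp run (horizontal) at 1:20: 2705 × 20 = 54100 mm.
6 intermediate landings contribute 6 × 2400 = 14400 mm.
Total developed length = 54100 + 14400 = 68500 mm.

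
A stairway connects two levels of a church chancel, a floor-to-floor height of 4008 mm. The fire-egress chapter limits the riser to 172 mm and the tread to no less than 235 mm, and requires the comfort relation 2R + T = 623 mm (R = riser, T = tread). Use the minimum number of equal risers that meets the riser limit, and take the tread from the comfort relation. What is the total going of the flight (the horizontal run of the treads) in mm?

⌈4008/172⌉ = 24 risers.
Riser R = 4008 / 24 = 167 mm, within the 172 mm limit.
Tread T = 623 − 2 × 167 = 289 mm (≥ 235 mm).
Treads = 24 − 1 = 23; going = 23 × 289 = 6647 mm.

6647 mm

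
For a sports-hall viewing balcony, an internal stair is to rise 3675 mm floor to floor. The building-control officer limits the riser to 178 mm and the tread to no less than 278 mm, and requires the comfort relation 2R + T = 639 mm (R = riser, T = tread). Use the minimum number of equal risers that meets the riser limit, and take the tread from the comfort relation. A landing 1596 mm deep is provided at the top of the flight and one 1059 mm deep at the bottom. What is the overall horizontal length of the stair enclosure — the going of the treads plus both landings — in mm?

⌈3675/178⌉ = 21 risers.
Each riser is 3675/21 = 175 mm (≤ 178 mm).
Tread T = 639 − 2 × 175 = 289 mm (≥ 278 mm).
Treads = 21 − 1 = 20; going = 20 × 289 = 5780 mm.
Add landings: 5780 + 1596 + 1059 = 8435 mm.

8435 mm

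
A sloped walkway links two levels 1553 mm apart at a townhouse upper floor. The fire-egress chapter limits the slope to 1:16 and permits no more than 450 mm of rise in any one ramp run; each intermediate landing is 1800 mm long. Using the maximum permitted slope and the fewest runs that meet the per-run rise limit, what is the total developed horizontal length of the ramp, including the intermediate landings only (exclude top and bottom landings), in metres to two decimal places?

⌈1553/450⌉ = 4 ramp runs. That means 3 intermediate landings.
Horizontal run for 1553 mm of rise at 1:16 is 1553 × 16 = 24848 mm.
3 intermediate landings contribute 3 × 1800 = 5400 mm.
Total developed length = 24848 + 5400 = 30248 mm.
= 30.25 m.

30.25 m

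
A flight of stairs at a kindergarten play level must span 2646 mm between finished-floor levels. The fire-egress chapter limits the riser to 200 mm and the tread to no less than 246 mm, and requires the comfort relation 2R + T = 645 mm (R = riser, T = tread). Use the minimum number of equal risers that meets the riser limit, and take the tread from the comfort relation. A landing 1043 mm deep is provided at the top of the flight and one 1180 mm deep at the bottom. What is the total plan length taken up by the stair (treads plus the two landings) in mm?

⌈2646/200⌉ = 14 risers.
Riser R = 2646 / 14 = 189 mm, within the 200 mm limit.
T = 645 − 2·189 = 267 mm, which satisfies the 246 mm minimum.
14 risers give 13 treads; going = 13 × 267 = 3471 mm.
Add landings: 3471 + 1043 + 1180 = 5694 mm.

5694 mm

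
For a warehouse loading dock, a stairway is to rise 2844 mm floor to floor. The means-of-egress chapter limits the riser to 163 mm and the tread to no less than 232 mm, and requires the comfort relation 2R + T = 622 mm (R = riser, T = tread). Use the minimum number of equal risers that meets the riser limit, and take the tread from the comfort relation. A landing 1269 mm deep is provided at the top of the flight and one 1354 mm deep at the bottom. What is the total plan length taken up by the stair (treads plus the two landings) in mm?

7825 mm

2844 / 163 = 17.45, so 18 risers are needed.
R = 2844 ÷ 18 = 158 mm.
Tread T = 622 − 2 × 158 = 306 mm (≥ 232 mm).
Going = (18 − 1) × 306 = 5202 mm.
Enclosure = 5202 + 1269 + 1354 = 7825 mm.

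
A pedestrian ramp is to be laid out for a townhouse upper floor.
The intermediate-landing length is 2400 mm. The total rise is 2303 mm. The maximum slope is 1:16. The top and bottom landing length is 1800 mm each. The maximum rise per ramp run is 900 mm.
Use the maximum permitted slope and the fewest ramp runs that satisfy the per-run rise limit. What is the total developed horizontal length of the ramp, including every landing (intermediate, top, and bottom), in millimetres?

45248 mm

2303 / 900 = 2.559 → round up to 3 ramp runs. That means 2 intermediate landings.
Ramp run (horizontal) at 1:16: 2303 × 16 = 36848 mm.
2 intermediate landings contribute 2 × 2400 = 4800 mm.
Top and bottom landings: 2 × 1800 = 3600 mm.
Total = 36848 + 4800 + 3600 = 45248 mm.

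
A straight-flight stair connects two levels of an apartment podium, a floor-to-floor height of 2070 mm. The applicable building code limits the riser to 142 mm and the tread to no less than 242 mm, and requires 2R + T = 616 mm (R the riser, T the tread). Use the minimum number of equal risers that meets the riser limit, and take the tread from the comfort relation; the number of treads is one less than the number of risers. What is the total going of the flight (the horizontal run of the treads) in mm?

4760 mm

2070 / 142 = 14.577 → round up to 15 risers.
Riser R = 2070 / 15 = 138 mm, within the 142 mm limit.
From 2R + T = 616: T = 616 − 276 = 340 mm.
Going = (15 − 1) × 340 = 4760 mm.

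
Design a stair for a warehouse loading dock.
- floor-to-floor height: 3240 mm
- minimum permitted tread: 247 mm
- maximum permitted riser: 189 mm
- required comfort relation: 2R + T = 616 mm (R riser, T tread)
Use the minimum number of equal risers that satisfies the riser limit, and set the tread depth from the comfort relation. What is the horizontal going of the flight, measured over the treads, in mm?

4352 mm

At most 189 each: 3240/189 = 17.14, giving 18 risers.
Each riser is 3240/18 = 180 mm (≤ 189 mm).
From 2R + T = 616: T = 616 − 360 = 256 mm.
Going = (18 − 1) × 256 = 4352 mm.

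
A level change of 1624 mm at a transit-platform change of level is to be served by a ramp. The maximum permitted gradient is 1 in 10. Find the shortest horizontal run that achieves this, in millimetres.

At 1:10 the run is 10 × 1624 = 16240 mm.

16240 mm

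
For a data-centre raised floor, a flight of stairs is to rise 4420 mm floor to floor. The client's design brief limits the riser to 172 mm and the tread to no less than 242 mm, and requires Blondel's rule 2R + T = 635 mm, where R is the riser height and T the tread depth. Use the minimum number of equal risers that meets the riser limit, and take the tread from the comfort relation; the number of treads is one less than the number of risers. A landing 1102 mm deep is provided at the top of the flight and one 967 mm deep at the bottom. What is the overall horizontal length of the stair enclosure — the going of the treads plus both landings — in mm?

4420 / 172 = 25.70, so 26 risers are needed.
R = 4420 ÷ 26 = 170 mm.
T = 635 − 2·170 = 295 mm, which satisfies the 242 mm minimum.
Treads = 26 − 1 = 25; going = 25 × 295 = 7375 mm.
Enclosure = 7375 + 1102 + 967 = 9444 mm.

9444 mm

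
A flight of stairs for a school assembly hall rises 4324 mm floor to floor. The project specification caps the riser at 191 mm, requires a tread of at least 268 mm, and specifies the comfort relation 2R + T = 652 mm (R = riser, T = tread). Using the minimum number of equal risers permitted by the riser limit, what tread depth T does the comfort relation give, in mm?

4324 / 191 = 22.64, so 23 risers are needed.
R = 4324 ÷ 23 = 188 mm.
From 2R + T = 652: T = 652 − 376 = 276 mm.

276 mm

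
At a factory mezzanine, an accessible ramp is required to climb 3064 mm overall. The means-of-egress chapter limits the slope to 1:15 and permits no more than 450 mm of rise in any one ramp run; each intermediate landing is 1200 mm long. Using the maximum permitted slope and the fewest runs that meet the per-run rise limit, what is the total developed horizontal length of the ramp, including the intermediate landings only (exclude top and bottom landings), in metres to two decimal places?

53.16 m

3064 / 450 = 6.809 → round up to 7 ramp runs. That means 6 intermediate landings.
Ramp run (horizontal) at 1:15: 3064 × 15 = 45960 mm.
6 intermediate landings contribute 6 × 1200 = 7200 mm.
Developed length = 45960 + 7200 = 53160 mm.
= 53.16 m.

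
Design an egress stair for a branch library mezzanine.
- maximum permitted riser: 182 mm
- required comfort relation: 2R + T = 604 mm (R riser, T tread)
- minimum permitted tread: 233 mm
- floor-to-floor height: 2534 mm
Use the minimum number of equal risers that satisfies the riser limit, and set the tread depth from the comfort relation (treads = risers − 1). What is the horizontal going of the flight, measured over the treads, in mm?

⌈2534/182⌉ = 14 risers.
Riser R = 2534 / 14 = 181 mm, within the 182 mm limit.
From 2R + T = 604: T = 604 − 362 = 242 mm.
Going = (14 − 1) × 242 = 3146 mm.

3146 mm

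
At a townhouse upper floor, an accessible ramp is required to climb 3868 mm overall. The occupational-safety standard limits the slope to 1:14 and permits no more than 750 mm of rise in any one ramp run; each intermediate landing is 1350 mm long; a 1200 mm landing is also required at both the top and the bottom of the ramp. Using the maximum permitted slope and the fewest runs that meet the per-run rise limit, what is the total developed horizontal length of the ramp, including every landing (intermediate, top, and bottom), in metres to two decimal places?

3868 / 750 = 5.16, so 6 ramp runs are needed. That means 5 intermediate landings.
Horizontal run for 3868 mm of rise at 1:14 is 3868 × 14 = 54152 mm.
Intermediate landings: 5 × 1350 = 6750 mm.
Top and bottom landings: 2 × 1200 = 2400 mm.
Total = 54152 + 6750 + 2400 = 63302 mm.
= 63.30 m.

63.30 m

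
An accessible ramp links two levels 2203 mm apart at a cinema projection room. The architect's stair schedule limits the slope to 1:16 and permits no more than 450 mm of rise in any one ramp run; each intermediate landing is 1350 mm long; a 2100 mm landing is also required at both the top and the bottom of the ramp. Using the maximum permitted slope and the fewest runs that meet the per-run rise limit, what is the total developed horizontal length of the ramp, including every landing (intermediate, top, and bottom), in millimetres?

2203 / 450 = 4.90, so 5 ramp runs are needed. That means 4 intermediate landings.
Ramp run (horizontal) at 1:16: 2203 × 16 = 35248 mm.
4 intermediate landings contribute 4 × 1350 = 5400 mm.
Top and bottom landings: 2 × 2100 = 4200 mm.
Total = 35248 + 5400 + 4200 = 44848 mm.

44848 mm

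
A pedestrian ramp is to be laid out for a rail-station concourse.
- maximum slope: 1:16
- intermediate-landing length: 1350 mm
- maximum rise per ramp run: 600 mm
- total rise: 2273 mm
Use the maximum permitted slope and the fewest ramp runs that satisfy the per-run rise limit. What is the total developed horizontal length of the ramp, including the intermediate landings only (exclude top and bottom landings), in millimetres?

40418 mm

2273 / 600 = 3.788 → round up to 4 ramp runs. That means 3 intermediate landings.
Ramp run (horizontal) at 1:16: 2273 × 16 = 36368 mm.
3 intermediate landings contribute 3 × 1350 = 4050 mm.
Total developed length = 36368 + 4050 = 40418 mm.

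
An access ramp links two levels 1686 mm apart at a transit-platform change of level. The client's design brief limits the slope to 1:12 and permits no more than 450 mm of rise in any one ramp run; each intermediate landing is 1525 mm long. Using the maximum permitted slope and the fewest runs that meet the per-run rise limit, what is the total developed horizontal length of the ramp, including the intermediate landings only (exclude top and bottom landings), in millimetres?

1686 / 450 = 3.747 → round up to 4 ramp runs. That means 3 intermediate landings.
Horizontal run for 1686 mm of rise at 1:12 is 1686 × 12 = 20232 mm.
3 intermediate landings contribute 3 × 1525 = 4575 mm.
Developed length = 20232 + 4575 = 24807 mm.

24807 mm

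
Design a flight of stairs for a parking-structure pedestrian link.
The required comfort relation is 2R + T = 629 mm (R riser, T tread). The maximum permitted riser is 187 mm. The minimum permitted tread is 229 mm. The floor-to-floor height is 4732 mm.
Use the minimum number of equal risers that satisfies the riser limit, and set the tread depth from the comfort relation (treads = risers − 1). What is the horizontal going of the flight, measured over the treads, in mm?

6625 mm

At most 187 each: 4732/187 = 25.30, giving 26 risers.
Riser R = 4732 / 26 = 182 mm, within the 187 mm limit.
T = 629 − 2·182 = 265 mm, which satisfies the 229 mm minimum.
26 risers give 25 treads; going = 25 × 265 = 6625 mm.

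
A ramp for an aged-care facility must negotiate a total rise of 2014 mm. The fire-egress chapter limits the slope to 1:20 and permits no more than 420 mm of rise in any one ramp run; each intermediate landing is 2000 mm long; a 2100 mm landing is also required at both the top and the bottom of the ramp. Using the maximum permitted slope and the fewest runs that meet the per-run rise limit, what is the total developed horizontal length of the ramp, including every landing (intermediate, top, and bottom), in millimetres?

52480 mm

2014 / 420 = 4.795 → round up to 5 ramp runs. That means 4 intermediate landings.
Horizontal run for 2014 mm of rise at 1:20 is 2014 × 20 = 40280 mm.
Intermediate landings: 4 × 2000 = 8000 mm.
Top and bottom landings: 2 × 2100 = 4200 mm.
Total = 40280 + 8000 + 4200 = 52480 mm.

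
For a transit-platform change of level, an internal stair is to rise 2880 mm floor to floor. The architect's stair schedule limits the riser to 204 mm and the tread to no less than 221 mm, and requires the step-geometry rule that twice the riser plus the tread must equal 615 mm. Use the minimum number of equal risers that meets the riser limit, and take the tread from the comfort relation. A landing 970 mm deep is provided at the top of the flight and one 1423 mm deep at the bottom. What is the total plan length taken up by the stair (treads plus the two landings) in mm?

5627 mm

At most 204 each: 2880/204 = 14.12, giving 15 risers.
Riser R = 2880 / 15 = 192 mm, within the 204 mm limit.
Tread T = 615 − 2 × 192 = 231 mm (≥ 221 mm).
Treads = 15 − 1 = 14; going = 14 × 231 = 3234 mm.
Add landings: 3234 + 970 + 1423 = 5627 mm.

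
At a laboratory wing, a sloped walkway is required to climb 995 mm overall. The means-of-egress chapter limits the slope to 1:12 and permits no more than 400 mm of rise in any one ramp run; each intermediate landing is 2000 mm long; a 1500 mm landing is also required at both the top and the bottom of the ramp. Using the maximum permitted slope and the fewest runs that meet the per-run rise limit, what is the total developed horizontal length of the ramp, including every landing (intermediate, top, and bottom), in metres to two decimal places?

995 / 400 = 2.487 → round up to 3 ramp runs. That means 2 intermediate landings.
Ramp run (horizontal) at 1:12: 995 × 12 = 11940 mm.
Intermediate landings: 2 × 2000 = 4000 mm.
Top and bottom landings: 2 × 1500 = 3000 mm.
Total = 11940 + 4000 + 3000 = 18940 mm.
= 18.94 m.

18.94 m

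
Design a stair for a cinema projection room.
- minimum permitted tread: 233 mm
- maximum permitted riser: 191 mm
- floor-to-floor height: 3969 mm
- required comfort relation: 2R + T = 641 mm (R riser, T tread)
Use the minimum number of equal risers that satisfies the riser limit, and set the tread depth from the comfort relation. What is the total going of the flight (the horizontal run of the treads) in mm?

3969 / 191 = 20.780 → round up to 21 risers.
Riser R = 3969 / 21 = 189 mm, within the 191 mm limit.
T = 641 − 2·189 = 263 mm, which satisfies the 233 mm minimum.
Treads = 21 − 1 = 20; going = 20 × 263 = 5260 mm.

5260 mm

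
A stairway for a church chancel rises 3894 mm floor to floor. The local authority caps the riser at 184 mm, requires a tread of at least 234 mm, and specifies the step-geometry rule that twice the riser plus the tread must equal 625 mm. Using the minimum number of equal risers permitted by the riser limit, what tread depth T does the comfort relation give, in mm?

At most 184 each: 3894/184 = 21.16, giving 22 risers.
R = 3894 ÷ 22 = 177 mm.
T = 625 − 2·177 = 271 mm, which satisfies the 234 mm minimum.

271 mm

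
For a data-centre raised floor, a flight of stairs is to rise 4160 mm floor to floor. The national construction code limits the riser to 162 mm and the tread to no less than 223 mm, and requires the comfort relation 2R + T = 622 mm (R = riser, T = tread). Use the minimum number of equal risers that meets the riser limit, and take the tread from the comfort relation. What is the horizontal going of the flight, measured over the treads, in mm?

7550 mm

At most 162 each: 4160/162 = 25.68, giving 26 risers.
R = 4160 ÷ 26 = 160 mm.
Tread T = 622 − 2 × 160 = 302 mm (≥ 223 mm).
Going = (26 − 1) × 302 = 7550 mm.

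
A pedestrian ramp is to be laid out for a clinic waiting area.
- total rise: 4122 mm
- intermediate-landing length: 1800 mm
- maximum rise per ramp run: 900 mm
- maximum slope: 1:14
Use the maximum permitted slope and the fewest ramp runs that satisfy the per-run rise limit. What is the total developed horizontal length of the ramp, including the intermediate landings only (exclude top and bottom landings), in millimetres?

4122 / 900 = 4.58, so 5 ramp runs are needed. That means 4 intermediate landings.
Horizontal run for 4122 mm of rise at 1:14 is 4122 × 14 = 57708 mm.
4 intermediate landings contribute 4 × 1800 = 7200 mm.
Total developed length = 57708 + 7200 = 64908 mm.

64908 mm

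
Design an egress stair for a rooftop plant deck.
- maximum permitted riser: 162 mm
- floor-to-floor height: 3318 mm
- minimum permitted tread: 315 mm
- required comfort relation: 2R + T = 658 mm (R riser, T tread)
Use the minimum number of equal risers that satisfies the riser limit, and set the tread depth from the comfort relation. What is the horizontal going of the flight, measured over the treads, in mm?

6840 mm

At most 162 each: 3318/162 = 20.48, giving 21 risers.
R = 3318 ÷ 21 = 158 mm.
Tread T = 658 − 2 × 158 = 342 mm (≥ 315 mm).
Treads = 21 − 1 = 20; going = 20 × 342 = 6840 mm.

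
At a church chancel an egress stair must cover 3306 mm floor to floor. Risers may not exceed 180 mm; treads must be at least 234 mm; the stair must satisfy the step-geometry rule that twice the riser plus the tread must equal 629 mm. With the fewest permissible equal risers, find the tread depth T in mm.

At most 180 each: 3306/180 = 18.37, giving 19 risers.
Each riser is 3306/19 = 174 mm (≤ 180 mm).
T = 629 − 2·174 = 281 mm, which satisfies the 234 mm minimum.

281 mm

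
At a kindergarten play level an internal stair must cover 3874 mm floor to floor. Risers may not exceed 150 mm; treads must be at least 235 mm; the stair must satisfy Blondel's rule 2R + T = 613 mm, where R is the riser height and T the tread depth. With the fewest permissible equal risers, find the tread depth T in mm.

⌈3874/150⌉ = 26 risers.
R = 3874 ÷ 26 = 149 mm.
Tread T = 613 − 2 × 149 = 315 mm (≥ 235 mm).

315 mm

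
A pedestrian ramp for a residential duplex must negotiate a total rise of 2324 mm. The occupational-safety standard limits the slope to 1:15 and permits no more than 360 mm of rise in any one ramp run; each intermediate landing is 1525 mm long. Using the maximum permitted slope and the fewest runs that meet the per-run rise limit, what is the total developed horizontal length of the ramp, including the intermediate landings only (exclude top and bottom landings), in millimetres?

44010 mm

⌈2324/360⌉ = 7 ramp runs. That means 6 intermediate landings.
Ramp run (horizontal) at 1:15: 2324 × 15 = 34860 mm.
6 intermediate landings contribute 6 × 1525 = 9150 mm.
Total developed length = 34860 + 9150 = 44010 mm.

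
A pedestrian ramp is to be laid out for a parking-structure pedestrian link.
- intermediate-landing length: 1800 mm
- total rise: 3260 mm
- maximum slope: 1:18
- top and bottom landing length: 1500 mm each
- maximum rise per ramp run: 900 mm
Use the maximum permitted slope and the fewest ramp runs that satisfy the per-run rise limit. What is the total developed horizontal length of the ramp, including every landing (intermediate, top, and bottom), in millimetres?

67080 mm

⌈3260/900⌉ = 4 ramp runs. That means 3 intermediate landings.
Horizontal run for 3260 mm of rise at 1:18 is 3260 × 18 = 58680 mm.
Intermediate landings: 3 × 1800 = 5400 mm.
Top and bottom landings: 2 × 1500 = 3000 mm.
Total = 58680 + 5400 + 3000 = 67080 mm.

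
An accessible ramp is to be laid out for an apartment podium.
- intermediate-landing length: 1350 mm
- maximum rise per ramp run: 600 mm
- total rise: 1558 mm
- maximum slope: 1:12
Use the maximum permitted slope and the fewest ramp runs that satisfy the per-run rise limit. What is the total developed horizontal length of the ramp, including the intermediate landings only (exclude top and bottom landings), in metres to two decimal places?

1558 / 600 = 2.60, so 3 ramp runs are needed. That means 2 intermediate landings.
Ramp run (horizontal) at 1:12: 1558 × 12 = 18696 mm.
Intermediate landings: 2 × 1350 = 2700 mm.
Developed length = 18696 + 2700 = 21396 mm.
= 21.40 m.

21.40 m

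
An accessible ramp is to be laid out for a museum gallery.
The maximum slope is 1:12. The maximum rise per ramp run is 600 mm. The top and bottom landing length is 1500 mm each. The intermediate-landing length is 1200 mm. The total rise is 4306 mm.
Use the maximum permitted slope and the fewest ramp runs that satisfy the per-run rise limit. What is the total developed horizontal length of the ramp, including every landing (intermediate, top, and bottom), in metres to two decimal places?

63.07 m

⌈4306/600⌉ = 8 ramp runs. That means 7 intermediate landings.
Horizontal run for 4306 mm of rise at 1:12 is 4306 × 12 = 51672 mm.
7 intermediate landings contribute 7 × 1200 = 8400 mm.
Top and bottom landings: 2 × 1500 = 3000 mm.
Total = 51672 + 8400 + 3000 = 63072 mm.
= 63.07 m.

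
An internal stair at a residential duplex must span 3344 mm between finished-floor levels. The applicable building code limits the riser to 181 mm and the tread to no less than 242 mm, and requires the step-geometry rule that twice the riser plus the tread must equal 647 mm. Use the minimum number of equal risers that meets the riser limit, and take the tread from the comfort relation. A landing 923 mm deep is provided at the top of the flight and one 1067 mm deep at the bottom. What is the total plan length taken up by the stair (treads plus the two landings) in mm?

7300 mm

3344 / 181 = 18.48, so 19 risers are needed.
Each riser is 3344/19 = 176 mm (≤ 181 mm).
From 2R + T = 647: T = 647 − 352 = 295 mm.
19 risers give 18 treads; going = 18 × 295 = 5310 mm.
Add landings: 5310 + 923 + 1067 = 7300 mm.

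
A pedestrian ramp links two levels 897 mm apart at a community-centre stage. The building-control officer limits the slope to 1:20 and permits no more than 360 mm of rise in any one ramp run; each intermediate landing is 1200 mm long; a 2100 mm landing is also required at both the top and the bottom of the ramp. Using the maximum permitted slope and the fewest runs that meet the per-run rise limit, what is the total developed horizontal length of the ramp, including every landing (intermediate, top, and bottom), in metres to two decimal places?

897 / 360 = 2.49, so 3 ramp runs are needed. That means 2 intermediate landings.
Ramp run (horizontal) at 1:20: 897 × 20 = 17940 mm.
Intermediate landings: 2 × 1200 = 2400 mm.
Top and bottom landings: 2 × 2100 = 4200 mm.
Total = 17940 + 2400 + 4200 = 24540 mm.
= 24.54 m.

24.54 m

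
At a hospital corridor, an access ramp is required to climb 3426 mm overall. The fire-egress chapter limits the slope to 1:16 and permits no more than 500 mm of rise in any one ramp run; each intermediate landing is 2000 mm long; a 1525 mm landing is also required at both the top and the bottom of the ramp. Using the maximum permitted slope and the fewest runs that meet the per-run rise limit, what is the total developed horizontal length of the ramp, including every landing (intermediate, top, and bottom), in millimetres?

69866 mm

3426 / 500 = 6.85, so 7 ramp runs are needed. That means 6 intermediate landings.
Ramp run (horizontal) at 1:16: 3426 × 16 = 54816 mm.
6 intermediate landings contribute 6 × 2000 = 12000 mm.
Top and bottom landings: 2 × 1525 = 3050 mm.
Total = 54816 + 12000 + 3050 = 69866 mm.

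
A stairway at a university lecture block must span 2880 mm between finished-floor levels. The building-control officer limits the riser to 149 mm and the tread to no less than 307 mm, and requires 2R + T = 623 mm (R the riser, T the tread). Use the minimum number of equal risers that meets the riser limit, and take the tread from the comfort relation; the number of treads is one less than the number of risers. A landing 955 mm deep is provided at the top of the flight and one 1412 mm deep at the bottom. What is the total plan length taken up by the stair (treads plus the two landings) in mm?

At most 149 each: 2880/149 = 19.33, giving 20 risers.
Each riser is 2880/20 = 144 mm (≤ 149 mm).
T = 623 − 2·144 = 335 mm, which satisfies the 307 mm minimum.
Going = (20 − 1) × 335 = 6365 mm.
Add landings: 6365 + 955 + 1412 = 8732 mm.

8732 mm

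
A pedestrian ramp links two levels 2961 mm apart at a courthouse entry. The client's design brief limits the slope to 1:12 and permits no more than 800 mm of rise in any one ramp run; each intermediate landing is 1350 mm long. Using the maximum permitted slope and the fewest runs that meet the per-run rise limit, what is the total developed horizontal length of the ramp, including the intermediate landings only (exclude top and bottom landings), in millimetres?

39582 mm

⌈2961/800⌉ = 4 ramp runs. That means 3 intermediate landings.
Ramp run (horizontal) at 1:12: 2961 × 12 = 35532 mm.
3 intermediate landings contribute 3 × 1350 = 4050 mm.
Total developed length = 35532 + 4050 = 39582 mm.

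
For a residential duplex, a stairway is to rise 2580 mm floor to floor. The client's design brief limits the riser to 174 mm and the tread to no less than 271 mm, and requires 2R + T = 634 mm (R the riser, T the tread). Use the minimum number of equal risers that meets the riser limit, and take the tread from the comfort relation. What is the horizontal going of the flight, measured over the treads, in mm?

2580 / 174 = 14.83, so 15 risers are needed.
Each riser is 2580/15 = 172 mm (≤ 174 mm).
T = 634 − 2·172 = 290 mm, which satisfies the 271 mm minimum.
15 risers give 14 treads; going = 14 × 290 = 4060 mm.

4060 mm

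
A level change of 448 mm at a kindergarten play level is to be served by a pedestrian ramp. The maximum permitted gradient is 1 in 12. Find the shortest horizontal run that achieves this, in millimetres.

At 1:12 the run is 12 × 448 = 5376 mm.

5376 mm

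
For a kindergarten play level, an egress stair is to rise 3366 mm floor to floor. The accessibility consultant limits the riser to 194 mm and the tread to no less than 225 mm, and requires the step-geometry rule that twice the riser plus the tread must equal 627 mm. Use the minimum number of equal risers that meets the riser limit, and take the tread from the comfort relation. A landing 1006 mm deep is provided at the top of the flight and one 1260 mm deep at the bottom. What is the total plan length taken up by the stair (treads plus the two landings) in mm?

6567 mm

At most 194 each: 3366/194 = 17.35, giving 18 risers.
R = 3366 ÷ 18 = 187 mm.
Tread T = 627 − 2 × 187 = 253 mm (≥ 225 mm).
Going = (18 − 1) × 253 = 4301 mm.
Add landings: 4301 + 1006 + 1260 = 6567 mm.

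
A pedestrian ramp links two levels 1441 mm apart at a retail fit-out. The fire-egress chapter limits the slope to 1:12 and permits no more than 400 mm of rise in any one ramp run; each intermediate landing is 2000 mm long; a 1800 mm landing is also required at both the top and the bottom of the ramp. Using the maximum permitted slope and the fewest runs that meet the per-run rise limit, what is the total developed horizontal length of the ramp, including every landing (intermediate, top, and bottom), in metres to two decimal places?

1441 / 400 = 3.60, so 4 ramp runs are needed. That means 3 intermediate landings.
Ramp run (horizontal) at 1:12: 1441 × 12 = 17292 mm.
3 intermediate landings contribute 3 × 2000 = 6000 mm.
Top and bottom landings: 2 × 1800 = 3600 mm.
Total = 17292 + 6000 + 3600 = 26892 mm.
= 26.89 m.

26.89 m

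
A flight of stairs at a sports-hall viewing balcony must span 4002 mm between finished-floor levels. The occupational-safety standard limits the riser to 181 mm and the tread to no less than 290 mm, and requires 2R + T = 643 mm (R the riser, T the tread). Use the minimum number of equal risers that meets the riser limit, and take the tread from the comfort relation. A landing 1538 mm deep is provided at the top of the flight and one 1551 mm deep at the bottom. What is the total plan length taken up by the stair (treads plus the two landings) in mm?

9579 mm

4002 / 181 = 22.110 → round up to 23 risers.
Riser R = 4002 / 23 = 174 mm, within the 181 mm limit.
Tread T = 643 − 2 × 174 = 295 mm (≥ 290 mm).
Treads = 23 − 1 = 22; going = 22 × 295 = 6490 mm.
Add landings: 6490 + 1538 + 1551 = 9579 mm.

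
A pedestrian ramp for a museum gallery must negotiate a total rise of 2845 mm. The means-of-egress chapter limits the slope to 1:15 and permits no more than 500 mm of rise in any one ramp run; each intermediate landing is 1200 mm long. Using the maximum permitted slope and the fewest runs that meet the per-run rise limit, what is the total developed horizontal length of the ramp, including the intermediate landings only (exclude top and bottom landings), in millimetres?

At most 500 each: 2845/500 = 5.69, giving 6 ramp runs. That means 5 intermediate landings.
Ramp run (horizontal) at 1:15: 2845 × 15 = 42675 mm.
5 intermediate landings contribute 5 × 1200 = 6000 mm.
Total developed length = 42675 + 6000 = 48675 mm.

48675 mm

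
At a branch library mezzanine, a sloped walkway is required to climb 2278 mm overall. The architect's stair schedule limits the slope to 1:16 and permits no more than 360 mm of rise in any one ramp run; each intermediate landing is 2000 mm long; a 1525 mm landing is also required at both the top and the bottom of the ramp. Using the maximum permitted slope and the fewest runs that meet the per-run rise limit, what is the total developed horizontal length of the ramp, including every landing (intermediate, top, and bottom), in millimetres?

2278 / 360 = 6.328 → round up to 7 ramp runs. That means 6 intermediate landings.
Horizontal run for 2278 mm of rise at 1:16 is 2278 × 16 = 36448 mm.
Intermediate landings: 6 × 2000 = 12000 mm.
Top and bottom landings: 2 × 1525 = 3050 mm.
Total = 36448 + 12000 + 3050 = 51498 mm.

51498 mm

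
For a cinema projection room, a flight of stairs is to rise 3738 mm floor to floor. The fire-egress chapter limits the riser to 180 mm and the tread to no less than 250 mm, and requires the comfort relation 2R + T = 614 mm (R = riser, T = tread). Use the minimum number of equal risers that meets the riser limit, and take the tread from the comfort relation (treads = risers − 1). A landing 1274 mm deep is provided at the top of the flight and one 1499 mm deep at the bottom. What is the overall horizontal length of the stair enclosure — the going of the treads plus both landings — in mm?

7933 mm

⌈3738/180⌉ = 21 risers.
Each riser is 3738/21 = 178 mm (≤ 180 mm).
T = 614 − 2·178 = 258 mm, which satisfies the 250 mm minimum.
Treads = 21 − 1 = 20; going = 20 × 258 = 5160 mm.
Enclosure = 5160 + 1274 + 1499 = 7933 mm.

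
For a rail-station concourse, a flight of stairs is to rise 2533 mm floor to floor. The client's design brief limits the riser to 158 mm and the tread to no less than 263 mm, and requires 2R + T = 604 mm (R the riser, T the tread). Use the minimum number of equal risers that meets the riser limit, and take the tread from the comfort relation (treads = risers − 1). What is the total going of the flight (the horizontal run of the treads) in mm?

2533 / 158 = 16.032 → round up to 17 risers.
R = 2533 ÷ 17 = 149 mm.
From 2R + T = 604: T = 604 − 298 = 306 mm.
17 risers give 16 treads; going = 16 × 306 = 4896 mm.

4896 mm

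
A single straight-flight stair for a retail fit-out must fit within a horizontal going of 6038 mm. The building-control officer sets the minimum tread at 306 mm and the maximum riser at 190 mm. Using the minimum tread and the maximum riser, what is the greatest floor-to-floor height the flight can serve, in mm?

6038 / 306 = 19.73, so 19 treads fit.
Risers = treads + 1 = 20.
Maximum height = 20 × 190 = 3800 mm.

3800 mm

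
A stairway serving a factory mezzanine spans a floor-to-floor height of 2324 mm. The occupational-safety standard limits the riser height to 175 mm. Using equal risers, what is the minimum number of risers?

14 risers

At most 175 each: 2324/175 = 13.28, giving 14 risers.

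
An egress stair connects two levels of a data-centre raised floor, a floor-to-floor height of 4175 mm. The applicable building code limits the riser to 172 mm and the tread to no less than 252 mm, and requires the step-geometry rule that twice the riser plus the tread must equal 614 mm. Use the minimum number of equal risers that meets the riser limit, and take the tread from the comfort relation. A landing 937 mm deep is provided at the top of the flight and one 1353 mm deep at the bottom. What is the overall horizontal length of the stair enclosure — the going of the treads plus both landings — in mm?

At most 172 each: 4175/172 = 24.27, giving 25 risers.
R = 4175 ÷ 25 = 167 mm.
Tread T = 614 − 2 × 167 = 280 mm (≥ 252 mm).
Going = (25 − 1) × 280 = 6720 mm.
Add landings: 6720 + 937 + 1353 = 9010 mm.

9010 mm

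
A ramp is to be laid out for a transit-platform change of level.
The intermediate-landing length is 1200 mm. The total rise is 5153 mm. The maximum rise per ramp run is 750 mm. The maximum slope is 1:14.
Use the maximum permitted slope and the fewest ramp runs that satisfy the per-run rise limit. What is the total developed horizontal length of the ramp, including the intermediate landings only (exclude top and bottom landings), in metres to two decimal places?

79.34 m

5153 / 750 = 6.871 → round up to 7 ramp runs. That means 6 intermediate landings.
Horizontal run for 5153 mm of rise at 1:14 is 5153 × 14 = 72142 mm.
6 intermediate landings contribute 6 × 1200 = 7200 mm.
Total developed length = 72142 + 7200 = 79342 mm.
= 79.34 m.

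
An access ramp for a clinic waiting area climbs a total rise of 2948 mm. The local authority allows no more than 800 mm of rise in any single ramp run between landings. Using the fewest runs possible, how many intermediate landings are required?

2948 / 800 = 3.69, so 4 ramp runs are needed.
4 runs are separated by 3 intermediate landings.

3 intermediate landings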